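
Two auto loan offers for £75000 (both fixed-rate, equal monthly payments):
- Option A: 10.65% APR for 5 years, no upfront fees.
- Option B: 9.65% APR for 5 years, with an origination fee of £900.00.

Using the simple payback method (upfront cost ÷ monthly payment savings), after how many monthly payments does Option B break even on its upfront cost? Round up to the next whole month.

Option A: at 10.65% the monthly rate is 0.0088750, so the payment is 75,000 × 0.0088750 / (1 − 1.0088750^−60) = £1,617.62.
Option B: monthly rate = 9.65%/12 = 0.0080417; payment = 75,000 × 0.0080417 / (1 − (1+0.0080417)^−60) = £1,580.64.
Monthly savings = £1,617.62 − £1,580.64 = £36.98.
Break-even = £900.00 / £36.98 = 24.34 → 25 months.

25 months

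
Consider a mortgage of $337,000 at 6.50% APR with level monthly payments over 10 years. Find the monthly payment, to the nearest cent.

Monthly rate = 6.5%/12 = 0.0054167; payment = 337,000 × 0.0054167 / (1 − (1+0.0054167)^−120) = $3,826.57.

$3,826.57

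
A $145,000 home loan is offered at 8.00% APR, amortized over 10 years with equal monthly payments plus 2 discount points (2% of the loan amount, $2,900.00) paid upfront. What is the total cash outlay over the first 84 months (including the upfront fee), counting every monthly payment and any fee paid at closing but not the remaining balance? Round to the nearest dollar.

$150,677

Monthly rate = 8%/12 = 0.0066667; payment = 145,000 × 0.0066667 / (1 − (1+0.0066667)^−120) = $1,759.25.
Total outlay = 84 × $1,759.25 + $2,900.00 = $150,677.00.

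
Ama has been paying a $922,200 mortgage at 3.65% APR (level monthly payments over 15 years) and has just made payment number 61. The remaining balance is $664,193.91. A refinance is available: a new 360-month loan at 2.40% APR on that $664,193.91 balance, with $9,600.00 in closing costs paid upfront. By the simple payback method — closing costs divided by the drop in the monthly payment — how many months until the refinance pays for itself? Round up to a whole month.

3 months

Current payment = 922,200 × 3.65%/12 / (1 − (1+0.0030417)^−180) = $6,660.79.
Refinanced payment = 664,193.91 × 0.0020000 / (1 − (1+0.0020000)^−360) = $2,589.97.
Monthly savings = $6,660.79 − $2,589.97 = $4,070.82.
Break-even = $9,600.00 / $4,070.82 = 2.36 → 3 months.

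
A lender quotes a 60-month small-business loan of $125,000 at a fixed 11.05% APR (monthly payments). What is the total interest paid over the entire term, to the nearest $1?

$38,255

Monthly rate = 11.05%/12 = 0.0092083; payment = 125,000 × 0.0092083 / (1 − (1+0.0092083)^−60) = $2,720.92.
Total paid = 60 × $2,720.92 = $163,255.20; interest = $163,255.20 − $125,000 = $38,255.20.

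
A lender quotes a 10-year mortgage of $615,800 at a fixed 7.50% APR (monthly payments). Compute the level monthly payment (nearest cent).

$7,309.65

At 7.50% the monthly rate is 0.0062500, so the payment is 615,800 × 0.0062500 / (1 − 1.0062500^−120) = $7,309.65.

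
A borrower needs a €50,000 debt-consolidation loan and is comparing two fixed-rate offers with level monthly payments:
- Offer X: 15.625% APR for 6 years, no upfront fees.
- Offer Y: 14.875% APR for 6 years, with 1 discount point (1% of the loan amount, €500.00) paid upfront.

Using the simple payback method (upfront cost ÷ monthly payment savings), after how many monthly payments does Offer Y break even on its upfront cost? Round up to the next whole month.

Offer X: at 15.625% the monthly rate is 0.0130208, so the payment is 50,000 × 0.0130208 / (1 − 1.0130208^−72) = €1,074.30.
Offer Y: at 14.875% the monthly rate is 0.0123958, so the payment is 50,000 × 0.0123958 / (1 − 1.0123958^−72) = €1,053.86.
Monthly savings = €1,074.30 − €1,053.86 = €20.44.
Break-even = €500.00 / €20.44 = 24.46 → 25 months.

25 months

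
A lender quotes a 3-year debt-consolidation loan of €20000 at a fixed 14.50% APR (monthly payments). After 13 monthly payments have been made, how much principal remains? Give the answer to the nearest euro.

With monthly rate i = 14.5%/12 = 0.0120833, the balance after k of n payments is P · [(1+i)^n − (1+i)^k] / [(1+i)^n − 1].
(1+0.0120833)^36 = 1.54094036 and (1+0.0120833)^13 = 1.16899203, so the balance is 20,000 × (1.54094036 − 1.16899203) / (1.54094036 − 1) = €13,751.92.

€13,752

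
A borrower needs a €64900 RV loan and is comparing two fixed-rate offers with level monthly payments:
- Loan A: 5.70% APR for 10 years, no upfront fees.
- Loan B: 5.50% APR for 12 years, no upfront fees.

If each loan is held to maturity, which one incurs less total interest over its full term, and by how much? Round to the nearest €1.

Loan A by €3,505

Loan A: at 5.70% the monthly rate is 0.0047500, so the payment is 64,900 × 0.0047500 / (1 − 1.0047500^−120) = €710.78.
Total interest on Loan A = 120 × €710.78 − €64,900 = €20,393.60.
Loan B: at 5.50% the monthly rate is 0.0045833, so the payment is 64,900 × 0.0045833 / (1 − 1.0045833^−144) = €616.66.
Total interest on Loan B = 144 × €616.66 − €64,900 = €23,899.04.
Loan A is lower by €3,505.44.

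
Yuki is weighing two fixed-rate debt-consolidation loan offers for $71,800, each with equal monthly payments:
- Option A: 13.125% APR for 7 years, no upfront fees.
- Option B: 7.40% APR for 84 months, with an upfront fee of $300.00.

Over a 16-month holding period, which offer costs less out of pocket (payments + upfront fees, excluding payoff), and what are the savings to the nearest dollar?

Option A: monthly rate = 13.125%/12 = 0.0109375; payment = 71,800 × 0.0109375 / (1 − (1+0.0109375)^−84) = $1,311.07.
Option B: monthly rate = 7.4%/12 = 0.0061667; payment = 71,800 × 0.0061667 / (1 − (1+0.0061667)^−84) = $1,097.75.
Over 16 months: Option A costs 16 × $1,311.07 = $20,977.12; Option B costs 16 × $1,097.75 + $300.00 = $17,864.00.
Option B is cheaper by $20,977.12 − $17,864.00 = $3,113.12.

Option B by $3,113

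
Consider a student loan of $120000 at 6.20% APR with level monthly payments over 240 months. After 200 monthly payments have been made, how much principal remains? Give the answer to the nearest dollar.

With monthly rate i = 6.2%/12 = 0.0051667, the balance after k of n payments is P · [(1+i)^n − (1+i)^k] / [(1+i)^n − 1].
(1+0.0051667)^240 = 3.44459955 and (1+0.0051667)^200 = 2.80295172, so the balance is 120,000 × (3.44459955 − 2.80295172) / (3.44459955 − 1) = $31,497.08.

$31,497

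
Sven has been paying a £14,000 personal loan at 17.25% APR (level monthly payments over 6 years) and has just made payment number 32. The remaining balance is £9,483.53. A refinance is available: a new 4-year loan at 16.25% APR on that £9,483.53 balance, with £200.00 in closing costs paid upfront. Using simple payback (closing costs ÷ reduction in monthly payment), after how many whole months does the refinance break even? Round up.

Current payment = 14,000 × 17.25%/12 / (1 − (1+0.0143750)^−72) = £313.40.
Refinanced payment = 9,483.53 × 0.0135417 / (1 − (1+0.0135417)^−48) = £269.98.
Monthly savings = £313.40 − £269.98 = £43.42.
Break-even = £200.00 / £43.42 = 4.61 → 5 months.

5 months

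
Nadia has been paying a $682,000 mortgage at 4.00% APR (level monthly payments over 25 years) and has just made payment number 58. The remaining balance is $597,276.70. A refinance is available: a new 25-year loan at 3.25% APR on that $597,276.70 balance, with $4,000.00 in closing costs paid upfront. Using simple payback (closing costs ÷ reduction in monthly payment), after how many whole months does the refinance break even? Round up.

6 months

Current payment = 682,000 × 4%/12 / (1 − (1+0.0033333)^−300) = $3,599.85.
Refinanced payment = 597,276.70 × 0.0027083 / (1 − (1+0.0027083)^−300) = $2,910.63.
Monthly savings = $3,599.85 − $2,910.63 = $689.22.
Break-even = $4,000.00 / $689.22 = 5.80 → 6 months.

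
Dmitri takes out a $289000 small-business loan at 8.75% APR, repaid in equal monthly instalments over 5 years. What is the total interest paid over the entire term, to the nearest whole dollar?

At 8.75% the monthly rate is 0.0072917, so the payment is 289,000 × 0.0072917 / (1 − 1.0072917^−60) = $5,964.16.
Total paid = 60 × $5,964.16 = $357,849.60; interest = $357,849.60 − $289,000 = $68,849.60.

$68,850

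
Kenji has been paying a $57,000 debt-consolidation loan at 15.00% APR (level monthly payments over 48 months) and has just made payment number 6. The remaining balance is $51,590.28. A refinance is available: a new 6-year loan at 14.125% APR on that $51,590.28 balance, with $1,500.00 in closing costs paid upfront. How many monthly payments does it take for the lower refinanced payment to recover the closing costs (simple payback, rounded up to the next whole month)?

3 months

Current payment = 57,000 × 15%/12 / (1 − (1+0.0125000)^−48) = $1,586.35.
Refinanced payment = 51,590.28 × 0.0117708 / (1 − (1+0.0117708)^−72) = $1,066.51.
Monthly savings = $1,586.35 − $1,066.51 = $519.84.
Break-even = $1,500.00 / $519.84 = 2.89 → 3 months.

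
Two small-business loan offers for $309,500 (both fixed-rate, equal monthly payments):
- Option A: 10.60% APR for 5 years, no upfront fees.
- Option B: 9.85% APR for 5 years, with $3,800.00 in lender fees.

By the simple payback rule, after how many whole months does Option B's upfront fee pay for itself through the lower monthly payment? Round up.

34 months

Option A: at 10.60% the monthly rate is 0.0088333, so the payment is 309,500 × 0.0088333 / (1 − 1.0088333^−60) = $6,667.70.
Option B: at 9.85% the monthly rate is 0.0082083, so the payment is 309,500 × 0.0082083 / (1 − 1.0082083^−60) = $6,553.14.
Monthly savings = $6,667.70 − $6,553.14 = $114.56.
Break-even = $3,800.00 / $114.56 = 33.17 → 34 months.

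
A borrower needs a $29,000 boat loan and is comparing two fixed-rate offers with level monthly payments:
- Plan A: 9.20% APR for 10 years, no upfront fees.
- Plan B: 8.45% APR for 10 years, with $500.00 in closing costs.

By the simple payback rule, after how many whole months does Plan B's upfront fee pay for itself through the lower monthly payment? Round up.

43 months

Plan A: monthly rate = 9.2%/12 = 0.0076667; payment = 29,000 × 0.0076667 / (1 − (1+0.0076667)^−120) = $370.51.
Plan B: at 8.45% the monthly rate is 0.0070417, so the payment is 29,000 × 0.0070417 / (1 − 1.0070417^−120) = $358.78.
Monthly savings = $370.51 − $358.78 = $11.73.
Break-even = $500.00 / $11.73 = 42.63 → 43 months.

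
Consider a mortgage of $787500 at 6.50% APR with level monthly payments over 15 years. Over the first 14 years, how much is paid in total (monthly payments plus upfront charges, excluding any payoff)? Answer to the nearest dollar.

$1,152,475

At 6.50% the monthly rate is 0.0054167, so the payment is 787,500 × 0.0054167 / (1 − 1.0054167^−180) = $6,859.97.
Total outlay = 168 × $6,859.97 = $1,152,474.96.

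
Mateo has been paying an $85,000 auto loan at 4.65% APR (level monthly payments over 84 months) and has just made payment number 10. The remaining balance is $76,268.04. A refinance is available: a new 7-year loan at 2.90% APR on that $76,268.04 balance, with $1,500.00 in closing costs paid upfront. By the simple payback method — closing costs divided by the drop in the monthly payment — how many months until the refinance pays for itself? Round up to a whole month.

Current payment = 85,000 × 4.65%/12 / (1 − (1+0.0038750)^−84) = $1,187.45.
Refinanced payment = 76,268.04 × 0.0024167 / (1 − (1+0.0024167)^−84) = $1,004.32.
Monthly savings = $1,187.45 − $1,004.32 = $183.13.
Break-even = $1,500.00 / $183.13 = 8.19 → 9 months.

9 months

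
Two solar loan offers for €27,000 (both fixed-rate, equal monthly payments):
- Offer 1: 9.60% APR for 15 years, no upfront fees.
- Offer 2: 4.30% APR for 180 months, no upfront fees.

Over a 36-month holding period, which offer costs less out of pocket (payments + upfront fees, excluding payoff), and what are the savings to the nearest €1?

Offer 1: monthly rate = 9.6%/12 = 0.0080000; payment = 27,000 × 0.0080000 / (1 − (1+0.0080000)^−180) = €283.57.
Offer 2: at 4.30% the monthly rate is 0.0035833, so the payment is 27,000 × 0.0035833 / (1 − 1.0035833^−180) = €203.80.
Over 36 months: Offer 1 costs 36 × €283.57 = €10,208.52; Offer 2 costs 36 × €203.80 = €7,336.80.
Offer 2 is cheaper by €10,208.52 − €7,336.80 = €2,871.72.

Offer 2 by €2,872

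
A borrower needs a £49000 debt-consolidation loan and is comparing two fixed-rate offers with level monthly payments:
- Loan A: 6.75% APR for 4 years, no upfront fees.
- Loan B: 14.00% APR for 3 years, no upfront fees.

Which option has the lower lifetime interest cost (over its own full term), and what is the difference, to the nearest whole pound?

Loan A by £4,240

Loan A: monthly rate = 6.75%/12 = 0.0056250; payment = 49,000 × 0.0056250 / (1 − (1+0.0056250)^−48) = £1,167.69.
Total interest on Loan A = 48 × £1,167.69 − £49,000 = £7,049.12.
Loan B: monthly rate = 14%/12 = 0.0116667; payment = 49,000 × 0.0116667 / (1 − (1+0.0116667)^−36) = £1,674.70.
Total interest on Loan B = 36 × £1,674.70 − £49,000 = £11,289.20.
Loan A is lower by £4,240.08.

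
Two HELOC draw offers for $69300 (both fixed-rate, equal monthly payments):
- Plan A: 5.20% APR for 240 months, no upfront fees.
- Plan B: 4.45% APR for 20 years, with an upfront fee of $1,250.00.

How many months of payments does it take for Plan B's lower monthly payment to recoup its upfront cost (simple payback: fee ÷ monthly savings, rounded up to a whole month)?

Plan A: at 5.20% the monthly rate is 0.0043333, so the payment is 69,300 × 0.0043333 / (1 − 1.0043333^−240) = $465.04.
Plan B: monthly rate = 4.45%/12 = 0.0037083; payment = 69,300 × 0.0037083 / (1 − (1+0.0037083)^−240) = $436.56.
Monthly savings = $465.04 − $436.56 = $28.48.
Break-even = $1,250.00 / $28.48 = 43.89 → 44 months.

44 months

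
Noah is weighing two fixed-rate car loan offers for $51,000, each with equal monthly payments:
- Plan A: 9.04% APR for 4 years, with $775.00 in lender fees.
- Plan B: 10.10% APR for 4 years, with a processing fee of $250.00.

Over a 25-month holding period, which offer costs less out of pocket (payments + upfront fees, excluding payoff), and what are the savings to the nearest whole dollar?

Plan A: at 9.04% the monthly rate is 0.0075333, so the payment is 51,000 × 0.0075333 / (1 − 1.0075333^−48) = $1,270.11.
Plan B: monthly rate = 10.1%/12 = 0.0084167; payment = 51,000 × 0.0084167 / (1 − (1+0.0084167)^−48) = $1,295.94.
Over 25 months: Plan A costs 25 × $1,270.11 + $775.00 = $32,527.75; Plan B costs 25 × $1,295.94 + $250.00 = $32,648.50.
Plan A is cheaper by $32,648.50 − $32,527.75 = $120.75.

Plan A by $121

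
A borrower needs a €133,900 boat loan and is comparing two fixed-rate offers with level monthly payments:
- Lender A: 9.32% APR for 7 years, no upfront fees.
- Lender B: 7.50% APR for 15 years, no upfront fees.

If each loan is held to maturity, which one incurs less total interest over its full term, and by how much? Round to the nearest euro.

Lender A by €40,633

Lender A: monthly rate = 9.32%/12 = 0.0077667; payment = 133,900 × 0.0077667 / (1 − (1+0.0077667)^−84) = €2,176.14.
Total interest on Lender A = 84 × €2,176.14 − €133,900 = €48,895.76.
Lender B: at 7.50% the monthly rate is 0.0062500, so the payment is 133,900 × 0.0062500 / (1 − 1.0062500^−180) = €1,241.27.
Total interest on Lender B = 180 × €1,241.27 − €133,900 = €89,528.60.
Lender A is lower by €40,632.84.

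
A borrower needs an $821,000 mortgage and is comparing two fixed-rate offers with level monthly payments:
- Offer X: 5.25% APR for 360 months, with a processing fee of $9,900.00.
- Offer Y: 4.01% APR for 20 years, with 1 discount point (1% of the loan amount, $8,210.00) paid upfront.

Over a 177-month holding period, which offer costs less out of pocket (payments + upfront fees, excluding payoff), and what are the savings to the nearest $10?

Offer X: at 5.25% the monthly rate is 0.0043750, so the payment is 821,000 × 0.0043750 / (1 − 1.0043750^−360) = $4,533.59.
Offer Y: at 4.01% the monthly rate is 0.0033417, so the payment is 821,000 × 0.0033417 / (1 − 1.0033417^−240) = $4,979.43.
Over 177 months: Offer X costs 177 × $4,533.59 + $9,900.00 = $812,345.43; Offer Y costs 177 × $4,979.43 + $8,210.00 = $889,569.11.
Offer X is cheaper by $889,569.11 − $812,345.43 = $77,223.68.

Offer X by $77,220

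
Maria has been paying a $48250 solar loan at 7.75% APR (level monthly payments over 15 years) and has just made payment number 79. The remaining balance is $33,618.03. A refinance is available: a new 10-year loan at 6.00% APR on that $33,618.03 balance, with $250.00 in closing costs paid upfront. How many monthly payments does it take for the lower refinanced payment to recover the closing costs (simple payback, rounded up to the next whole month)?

Current payment = 48,250 × 7.75%/12 / (1 − (1+0.0064583)^−180) = $454.17.
Refinanced payment = 33,618.03 × 0.0050000 / (1 − (1+0.0050000)^−120) = $373.23.
Monthly savings = $454.17 − $373.23 = $80.94.
Break-even = $250.00 / $80.94 = 3.09 → 4 months.

4 months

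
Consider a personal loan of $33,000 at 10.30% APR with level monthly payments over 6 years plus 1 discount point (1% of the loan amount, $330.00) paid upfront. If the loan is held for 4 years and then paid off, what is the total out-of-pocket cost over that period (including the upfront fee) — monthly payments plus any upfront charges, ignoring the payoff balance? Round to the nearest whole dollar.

$29,915

At 10.30% the monthly rate is 0.0085833, so the payment is 33,000 × 0.0085833 / (1 − 1.0085833^−72) = $616.36.
Total outlay = 48 × $616.36 + $330.00 = $29,915.28.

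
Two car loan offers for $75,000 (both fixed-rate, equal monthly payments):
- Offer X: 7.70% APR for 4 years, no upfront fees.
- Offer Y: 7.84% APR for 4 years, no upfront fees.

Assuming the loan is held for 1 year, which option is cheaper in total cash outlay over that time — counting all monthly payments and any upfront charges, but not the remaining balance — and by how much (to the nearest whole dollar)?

Offer X by $59

Offer X: at 7.70% the monthly rate is 0.0064167, so the payment is 75,000 × 0.0064167 / (1 − 1.0064167^−48) = $1,820.43.
Offer Y: monthly rate = 7.84%/12 = 0.0065333; payment = 75,000 × 0.0065333 / (1 − (1+0.0065333)^−48) = $1,825.34.
Over 12 months: Offer X costs 12 × $1,820.43 = $21,845.16; Offer Y costs 12 × $1,825.34 = $21,904.08.
Offer X is cheaper by $21,904.08 − $21,845.16 = $58.92.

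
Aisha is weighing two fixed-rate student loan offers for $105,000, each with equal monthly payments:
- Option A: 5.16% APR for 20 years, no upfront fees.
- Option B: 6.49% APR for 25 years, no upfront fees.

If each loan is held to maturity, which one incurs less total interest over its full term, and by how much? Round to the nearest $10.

Option A by $43,950

Option A: at 5.16% the monthly rate is 0.0043000, so the payment is 105,000 × 0.0043000 / (1 − 1.0043000^−240) = $702.27.
Total interest on Option A = 240 × $702.27 − $105,000 = $63,544.80.
Option B: at 6.49% the monthly rate is 0.0054083, so the payment is 105,000 × 0.0054083 / (1 − 1.0054083^−300) = $708.31.
Total interest on Option B = 300 × $708.31 − $105,000 = $107,493.00.
Option A is lower by $43,948.20.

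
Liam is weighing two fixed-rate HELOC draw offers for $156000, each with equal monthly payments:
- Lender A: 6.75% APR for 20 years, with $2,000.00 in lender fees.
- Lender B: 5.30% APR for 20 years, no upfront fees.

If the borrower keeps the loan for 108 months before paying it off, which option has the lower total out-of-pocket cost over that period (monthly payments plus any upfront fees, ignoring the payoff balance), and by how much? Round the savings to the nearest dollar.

Lender A: at 6.75% the monthly rate is 0.0056250, so the payment is 156,000 × 0.0056250 / (1 − 1.0056250^−240) = $1,186.17.
Lender B: monthly rate = 5.3%/12 = 0.0044167; payment = 156,000 × 0.0044167 / (1 − (1+0.0044167)^−240) = $1,055.56.
Over 108 months: Lender A costs 108 × $1,186.17 + $2,000.00 = $130,106.36; Lender B costs 108 × $1,055.56 = $114,000.48.
Lender B is cheaper by $130,106.36 − $114,000.48 = $16,105.88.

Lender B by $16,106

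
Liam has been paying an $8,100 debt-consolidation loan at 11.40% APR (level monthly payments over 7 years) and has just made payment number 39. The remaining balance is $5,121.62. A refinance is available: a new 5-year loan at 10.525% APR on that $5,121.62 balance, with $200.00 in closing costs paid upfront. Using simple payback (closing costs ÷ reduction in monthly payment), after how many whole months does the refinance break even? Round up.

Current payment = 8,100 × 11.4%/12 / (1 − (1+0.0095000)^−84) = $140.40.
Refinanced payment = 5,121.62 × 0.0087708 / (1 − (1+0.0087708)^−60) = $110.15.
Monthly savings = $140.40 − $110.15 = $30.25.
Break-even = $200.00 / $30.25 = 6.61 → 7 months.

7 months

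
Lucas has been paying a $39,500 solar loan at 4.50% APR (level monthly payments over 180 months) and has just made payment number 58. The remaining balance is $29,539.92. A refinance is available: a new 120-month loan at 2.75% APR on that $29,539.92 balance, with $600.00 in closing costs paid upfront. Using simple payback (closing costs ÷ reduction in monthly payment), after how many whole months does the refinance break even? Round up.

Current payment = 39,500 × 4.5%/12 / (1 − (1+0.0037500)^−180) = $302.17.
Refinanced payment = 29,539.92 × 0.0022917 / (1 − (1+0.0022917)^−120) = $281.84.
Monthly savings = $302.17 − $281.84 = $20.33.
Break-even = $600.00 / $20.33 = 29.51 → 30 months.

30 months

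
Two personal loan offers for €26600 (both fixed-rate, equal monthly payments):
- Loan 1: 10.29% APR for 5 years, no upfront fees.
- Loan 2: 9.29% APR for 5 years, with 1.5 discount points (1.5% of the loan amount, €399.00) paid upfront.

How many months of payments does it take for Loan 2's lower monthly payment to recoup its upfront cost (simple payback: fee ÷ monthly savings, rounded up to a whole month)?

Loan 1: at 10.29% the monthly rate is 0.0085750, so the payment is 26,600 × 0.0085750 / (1 − 1.0085750^−60) = €568.97.
Loan 2: monthly rate = 9.29%/12 = 0.0077417; payment = 26,600 × 0.0077417 / (1 − (1+0.0077417)^−60) = €555.92.
Monthly savings = €568.97 − €555.92 = €13.05.
Break-even = €399.00 / €13.05 = 30.57 → 31 months.

31 months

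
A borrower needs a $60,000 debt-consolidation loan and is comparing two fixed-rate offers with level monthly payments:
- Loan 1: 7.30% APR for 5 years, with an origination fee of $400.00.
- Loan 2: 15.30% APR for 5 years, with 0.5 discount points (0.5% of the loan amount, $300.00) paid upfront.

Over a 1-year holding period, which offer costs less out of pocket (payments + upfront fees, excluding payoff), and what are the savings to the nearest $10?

Loan 1 by $2,780

Loan 1: at 7.30% the monthly rate is 0.0060833, so the payment is 60,000 × 0.0060833 / (1 − 1.0060833^−60) = $1,196.58.
Loan 2: monthly rate = 15.3%/12 = 0.0127500; payment = 60,000 × 0.0127500 / (1 − (1+0.0127500)^−60) = $1,436.86.
Over 12 months: Loan 1 costs 12 × $1,196.58 + $400.00 = $14,758.96; Loan 2 costs 12 × $1,436.86 + $300.00 = $17,542.32.
Loan 1 is cheaper by $17,542.32 − $14,758.96 = $2,783.36.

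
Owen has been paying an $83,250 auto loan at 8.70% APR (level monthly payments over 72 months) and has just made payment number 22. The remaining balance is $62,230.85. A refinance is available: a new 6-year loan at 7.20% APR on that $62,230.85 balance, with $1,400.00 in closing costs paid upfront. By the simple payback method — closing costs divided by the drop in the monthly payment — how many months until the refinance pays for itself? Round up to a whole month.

4 months

Current payment = 83,250 × 8.7%/12 / (1 − (1+0.0072500)^−72) = $1,488.26.
Refinanced payment = 62,230.85 × 0.0060000 / (1 − (1+0.0060000)^−72) = $1,066.96.
Monthly savings = $1,488.26 − $1,066.96 = $421.30.
Break-even = $1,400.00 / $421.30 = 3.32 → 4 months.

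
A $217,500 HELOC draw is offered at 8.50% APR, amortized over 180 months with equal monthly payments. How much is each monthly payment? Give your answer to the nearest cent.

$2,141.81

At 8.50% the monthly rate is 0.0070833, so the payment is 217,500 × 0.0070833 / (1 − 1.0070833^−180) = $2,141.81.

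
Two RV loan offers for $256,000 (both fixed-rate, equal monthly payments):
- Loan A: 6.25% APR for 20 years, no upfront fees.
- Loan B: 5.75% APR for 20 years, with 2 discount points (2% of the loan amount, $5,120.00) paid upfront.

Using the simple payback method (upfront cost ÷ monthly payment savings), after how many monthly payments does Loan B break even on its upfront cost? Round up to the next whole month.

70 months

Loan A: at 6.25% the monthly rate is 0.0052083, so the payment is 256,000 × 0.0052083 / (1 − 1.0052083^−240) = $1,871.18.
Loan B: at 5.75% the monthly rate is 0.0047917, so the payment is 256,000 × 0.0047917 / (1 − 1.0047917^−240) = $1,797.33.
Monthly savings = $1,871.18 − $1,797.33 = $73.85.
Break-even = $5,120.00 / $73.85 = 69.33 → 70 months.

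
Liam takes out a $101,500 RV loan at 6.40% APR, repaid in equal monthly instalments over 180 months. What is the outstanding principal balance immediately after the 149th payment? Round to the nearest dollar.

$25,043

With monthly rate i = 6.4%/12 = 0.0053333, the balance after k of n payments is P · [(1+i)^n − (1+i)^k] / [(1+i)^n − 1].
(1+0.0053333)^180 = 2.60504270 and (1+0.0053333)^149 = 2.20903344, so the balance is 101,500 × (2.60504270 − 2.20903344) / (2.60504270 − 1) = $25,042.91.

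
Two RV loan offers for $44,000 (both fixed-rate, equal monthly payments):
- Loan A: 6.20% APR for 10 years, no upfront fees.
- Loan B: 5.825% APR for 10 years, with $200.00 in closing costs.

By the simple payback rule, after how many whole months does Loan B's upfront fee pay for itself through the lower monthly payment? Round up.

Loan A: monthly rate = 6.2%/12 = 0.0051667; payment = 44,000 × 0.0051667 / (1 − (1+0.0051667)^−120) = $492.92.
Loan B: at 5.825% the monthly rate is 0.0048542, so the payment is 44,000 × 0.0048542 / (1 − 1.0048542^−120) = $484.63.
Monthly savings = $492.92 − $484.63 = $8.29.
Break-even = $200.00 / $8.29 = 24.13 → 25 months.

25 months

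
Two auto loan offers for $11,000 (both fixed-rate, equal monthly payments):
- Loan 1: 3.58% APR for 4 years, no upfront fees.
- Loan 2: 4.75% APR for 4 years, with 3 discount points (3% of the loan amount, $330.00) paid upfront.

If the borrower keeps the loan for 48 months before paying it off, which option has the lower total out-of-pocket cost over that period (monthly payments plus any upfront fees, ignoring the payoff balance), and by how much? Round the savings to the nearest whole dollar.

Loan 1: monthly rate = 3.58%/12 = 0.0029833; payment = 11,000 × 0.0029833 / (1 − (1+0.0029833)^−48) = $246.31.
Loan 2: monthly rate = 4.75%/12 = 0.0039583; payment = 11,000 × 0.0039583 / (1 − (1+0.0039583)^−48) = $252.08.
Over 48 months: Loan 1 costs 48 × $246.31 = $11,822.88; Loan 2 costs 48 × $252.08 + $330.00 = $12,429.84.
Loan 1 is cheaper by $12,429.84 − $11,822.88 = $606.96.

Loan 1 by $607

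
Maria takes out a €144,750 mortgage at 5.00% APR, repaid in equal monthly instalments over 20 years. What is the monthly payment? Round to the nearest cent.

€955.29

Monthly rate = 5%/12 = 0.0041667; payment = 144,750 × 0.0041667 / (1 − (1+0.0041667)^−240) = €955.29.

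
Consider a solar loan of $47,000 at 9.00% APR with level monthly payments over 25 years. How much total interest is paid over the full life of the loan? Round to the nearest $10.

$71,330

At 9.00% the monthly rate is 0.0075000, so the payment is 47,000 × 0.0075000 / (1 − 1.0075000^−300) = $394.42.
Total paid = 300 × $394.42 = $118,326.00; interest = $118,326.00 − $47,000 = $71,326.00.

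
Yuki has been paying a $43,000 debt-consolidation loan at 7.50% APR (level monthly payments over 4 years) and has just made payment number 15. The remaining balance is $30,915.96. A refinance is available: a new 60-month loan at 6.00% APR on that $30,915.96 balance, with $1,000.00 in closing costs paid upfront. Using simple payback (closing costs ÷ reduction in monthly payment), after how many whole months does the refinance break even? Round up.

Current payment = 43,000 × 7.5%/12 / (1 − (1+0.0062500)^−48) = $1,039.69.
Refinanced payment = 30,915.96 × 0.0050000 / (1 − (1+0.0050000)^−60) = $597.69.
Monthly savings = $1,039.69 − $597.69 = $442.00.
Break-even = $1,000.00 / $442.00 = 2.26 → 3 months.

3 months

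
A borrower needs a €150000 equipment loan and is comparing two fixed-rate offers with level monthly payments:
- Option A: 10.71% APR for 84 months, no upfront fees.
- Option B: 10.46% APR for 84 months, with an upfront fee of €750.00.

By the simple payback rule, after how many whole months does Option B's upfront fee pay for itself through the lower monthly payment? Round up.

39 months

Option A: at 10.71% the monthly rate is 0.0089250, so the payment is 150,000 × 0.0089250 / (1 − 1.0089250^−84) = €2,545.55.
Option B: at 10.46% the monthly rate is 0.0087167, so the payment is 150,000 × 0.0087167 / (1 − 1.0087167^−84) = €2,525.97.
Monthly savings = €2,545.55 − €2,525.97 = €19.58.
Break-even = €750.00 / €19.58 = 38.30 → 39 months.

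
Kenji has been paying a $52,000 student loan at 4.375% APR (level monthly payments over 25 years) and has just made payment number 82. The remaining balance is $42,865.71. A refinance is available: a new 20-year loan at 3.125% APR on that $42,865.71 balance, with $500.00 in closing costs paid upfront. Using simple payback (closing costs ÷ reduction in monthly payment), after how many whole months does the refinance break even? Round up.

12 months

Current payment = 52,000 × 4.375%/12 / (1 − (1+0.0036458)^−300) = $285.36.
Refinanced payment = 42,865.71 × 0.0026042 / (1 − (1+0.0026042)^−240) = $240.42.
Monthly savings = $285.36 − $240.42 = $44.94.
Break-even = $500.00 / $44.94 = 11.13 → 12 months.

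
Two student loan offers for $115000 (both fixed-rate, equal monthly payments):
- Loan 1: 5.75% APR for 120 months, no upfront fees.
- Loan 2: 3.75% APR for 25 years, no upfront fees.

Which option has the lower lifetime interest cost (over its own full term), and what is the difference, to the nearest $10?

Loan 1: at 5.75% the monthly rate is 0.0047917, so the payment is 115,000 × 0.0047917 / (1 − 1.0047917^−120) = $1,262.35.
Total interest on Loan 1 = 120 × $1,262.35 − $115,000 = $36,482.00.
Loan 2: at 3.75% the monthly rate is 0.0031250, so the payment is 115,000 × 0.0031250 / (1 − 1.0031250^−300) = $591.25.
Total interest on Loan 2 = 300 × $591.25 − $115,000 = $62,375.00.
Loan 1 is lower by $25,893.00.

Loan 1 by $25,890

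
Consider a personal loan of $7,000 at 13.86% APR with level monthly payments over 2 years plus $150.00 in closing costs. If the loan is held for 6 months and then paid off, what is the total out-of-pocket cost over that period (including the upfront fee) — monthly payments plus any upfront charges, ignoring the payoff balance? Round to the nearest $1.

$2,164

Monthly rate = 13.86%/12 = 0.0115500; payment = 7,000 × 0.0115500 / (1 − (1+0.0115500)^−24) = $335.63.
Total outlay = 6 × $335.63 + $150.00 = $2,163.78.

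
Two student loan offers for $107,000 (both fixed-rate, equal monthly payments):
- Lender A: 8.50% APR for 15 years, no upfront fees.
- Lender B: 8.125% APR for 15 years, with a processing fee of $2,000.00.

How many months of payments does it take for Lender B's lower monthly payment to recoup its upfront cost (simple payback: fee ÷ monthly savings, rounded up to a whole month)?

86 months

Lender A: monthly rate = 8.5%/12 = 0.0070833; payment = 107,000 × 0.0070833 / (1 − (1+0.0070833)^−180) = $1,053.67.
Lender B: at 8.125% the monthly rate is 0.0067708, so the payment is 107,000 × 0.0067708 / (1 − 1.0067708^−180) = $1,030.28.
Monthly savings = $1,053.67 − $1,030.28 = $23.39.
Break-even = $2,000.00 / $23.39 = 85.51 → 86 months.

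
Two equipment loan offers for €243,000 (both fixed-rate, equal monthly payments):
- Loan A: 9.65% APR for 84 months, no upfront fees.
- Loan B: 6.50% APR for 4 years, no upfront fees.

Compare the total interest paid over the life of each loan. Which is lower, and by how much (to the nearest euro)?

Loan B by €58,572

Loan A: at 9.65% the monthly rate is 0.0080417, so the payment is 243,000 × 0.0080417 / (1 − 1.0080417^−84) = €3,990.28.
Total interest on Loan A = 84 × €3,990.28 − €243,000 = €92,183.52.
Loan B: monthly rate = 6.5%/12 = 0.0054167; payment = 243,000 × 0.0054167 / (1 − (1+0.0054167)^−48) = €5,762.73.
Total interest on Loan B = 48 × €5,762.73 − €243,000 = €33,611.04.
Loan B is lower by €58,572.48.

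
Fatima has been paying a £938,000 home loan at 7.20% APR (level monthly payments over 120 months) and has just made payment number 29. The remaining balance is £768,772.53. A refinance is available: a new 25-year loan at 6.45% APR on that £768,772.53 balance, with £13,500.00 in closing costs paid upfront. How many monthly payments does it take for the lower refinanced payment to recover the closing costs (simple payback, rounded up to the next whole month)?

3 months

Current payment = 938,000 × 7.2%/12 / (1 − (1+0.0060000)^−120) = £10,987.91.
Refinanced payment = 768,772.53 × 0.0053750 / (1 − (1+0.0053750)^−300) = £5,166.81.
Monthly savings = £10,987.91 − £5,166.81 = £5,821.10.
Break-even = £13,500.00 / £5,821.10 = 2.32 → 3 months.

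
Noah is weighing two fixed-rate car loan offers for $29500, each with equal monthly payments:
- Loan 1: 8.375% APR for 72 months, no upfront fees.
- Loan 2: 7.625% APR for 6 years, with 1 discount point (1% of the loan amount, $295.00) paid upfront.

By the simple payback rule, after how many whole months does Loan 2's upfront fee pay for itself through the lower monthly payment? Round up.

28 months

Loan 1: at 8.375% the monthly rate is 0.0069792, so the payment is 29,500 × 0.0069792 / (1 − 1.0069792^−72) = $522.65.
Loan 2: at 7.625% the monthly rate is 0.0063542, so the payment is 29,500 × 0.0063542 / (1 − 1.0063542^−72) = $511.85.
Monthly savings = $522.65 − $511.85 = $10.80.
Break-even = $295.00 / $10.80 = 27.31 → 28 months.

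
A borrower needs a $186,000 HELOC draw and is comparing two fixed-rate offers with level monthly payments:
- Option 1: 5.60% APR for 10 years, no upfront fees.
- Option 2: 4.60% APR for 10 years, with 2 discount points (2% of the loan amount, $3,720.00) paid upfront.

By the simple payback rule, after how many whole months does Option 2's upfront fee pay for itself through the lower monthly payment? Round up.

41 months

Option 1: at 5.60% the monthly rate is 0.0046667, so the payment is 186,000 × 0.0046667 / (1 − 1.0046667^−120) = $2,027.82.
Option 2: monthly rate = 4.6%/12 = 0.0038333; payment = 186,000 × 0.0038333 / (1 − (1+0.0038333)^−120) = $1,936.65.
Monthly savings = $2,027.82 − $1,936.65 = $91.17.
Break-even = $3,720.00 / $91.17 = 40.80 → 41 months.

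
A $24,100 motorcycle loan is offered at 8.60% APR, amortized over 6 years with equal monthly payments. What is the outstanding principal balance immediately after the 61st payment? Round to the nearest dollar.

$4,529

With monthly rate i = 8.6%/12 = 0.0071667, the balance after k of n payments is P · [(1+i)^n − (1+i)^k] / [(1+i)^n − 1].
(1+0.0071667)^72 = 1.67223288 and (1+0.0071667)^61 = 1.54590206, so the balance is 24,100 × (1.67223288 − 1.54590206) / (1.67223288 − 1) = $4,529.04.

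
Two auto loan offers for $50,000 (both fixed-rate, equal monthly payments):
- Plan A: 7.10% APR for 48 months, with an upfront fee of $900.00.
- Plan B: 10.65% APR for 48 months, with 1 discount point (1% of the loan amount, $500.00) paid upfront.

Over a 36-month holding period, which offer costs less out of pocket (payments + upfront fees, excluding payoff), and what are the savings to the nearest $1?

Plan A by $2,630

Plan A: at 7.10% the monthly rate is 0.0059167, so the payment is 50,000 × 0.0059167 / (1 − 1.0059167^−48) = $1,199.63.
Plan B: at 10.65% the monthly rate is 0.0088750, so the payment is 50,000 × 0.0088750 / (1 − 1.0088750^−48) = $1,283.79.
Over 36 months: Plan A costs 36 × $1,199.63 + $900.00 = $44,086.68; Plan B costs 36 × $1,283.79 + $500.00 = $46,716.44.
Plan A is cheaper by $46,716.44 − $44,086.68 = $2,629.76.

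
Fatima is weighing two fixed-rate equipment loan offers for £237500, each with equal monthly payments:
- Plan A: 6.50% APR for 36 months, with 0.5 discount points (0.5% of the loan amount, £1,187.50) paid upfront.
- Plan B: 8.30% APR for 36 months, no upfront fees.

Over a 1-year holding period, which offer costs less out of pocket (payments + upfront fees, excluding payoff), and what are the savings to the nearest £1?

Plan A: monthly rate = 6.5%/12 = 0.0054167; payment = 237,500 × 0.0054167 / (1 − (1+0.0054167)^−36) = £7,279.14.
Plan B: at 8.30% the monthly rate is 0.0069167, so the payment is 237,500 × 0.0069167 / (1 − 1.0069167^−36) = £7,475.30.
Over 12 months: Plan A costs 12 × £7,279.14 + £1,187.50 = £88,537.18; Plan B costs 12 × £7,475.30 = £89,703.60.
Plan A is cheaper by £89,703.60 − £88,537.18 = £1,166.42.

Plan A by £1,166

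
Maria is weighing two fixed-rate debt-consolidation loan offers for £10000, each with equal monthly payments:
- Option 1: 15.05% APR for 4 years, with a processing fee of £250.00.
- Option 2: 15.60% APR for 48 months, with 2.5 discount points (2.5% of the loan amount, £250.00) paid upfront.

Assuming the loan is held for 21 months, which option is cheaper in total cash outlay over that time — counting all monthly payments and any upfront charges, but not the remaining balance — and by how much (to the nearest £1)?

Option 1: at 15.05% the monthly rate is 0.0125417, so the payment is 10,000 × 0.0125417 / (1 − 1.0125417^−48) = £278.56.
Option 2: at 15.60% the monthly rate is 0.0130000, so the payment is 10,000 × 0.0130000 / (1 − 1.0130000^−48) = £281.36.
Over 21 months: Option 1 costs 21 × £278.56 + £250.00 = £6,099.76; Option 2 costs 21 × £281.36 + £250.00 = £6,158.56.
Option 1 is cheaper by £6,158.56 − £6,099.76 = £58.80.

Option 1 by £59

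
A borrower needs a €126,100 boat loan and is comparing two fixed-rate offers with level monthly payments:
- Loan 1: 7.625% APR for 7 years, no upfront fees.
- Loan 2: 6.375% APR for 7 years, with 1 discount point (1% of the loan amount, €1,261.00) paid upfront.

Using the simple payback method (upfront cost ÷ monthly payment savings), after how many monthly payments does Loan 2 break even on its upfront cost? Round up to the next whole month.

17 months

Loan 1: at 7.625% the monthly rate is 0.0063542, so the payment is 126,100 × 0.0063542 / (1 − 1.0063542^−84) = €1,941.95.
Loan 2: monthly rate = 6.375%/12 = 0.0053125; payment = 126,100 × 0.0053125 / (1 − (1+0.0053125)^−84) = €1,864.89.
Monthly savings = €1,941.95 − €1,864.89 = €77.06.
Break-even = €1,261.00 / €77.06 = 16.36 → 17 months.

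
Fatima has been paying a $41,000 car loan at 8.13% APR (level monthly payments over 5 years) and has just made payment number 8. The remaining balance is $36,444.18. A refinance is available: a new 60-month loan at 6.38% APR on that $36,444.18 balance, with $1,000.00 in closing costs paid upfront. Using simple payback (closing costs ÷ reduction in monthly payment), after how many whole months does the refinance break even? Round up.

9 months

Current payment = 41,000 × 8.13%/12 / (1 − (1+0.0067750)^−60) = $833.89.
Refinanced payment = 36,444.18 × 0.0053167 / (1 − (1+0.0053167)^−60) = $711.03.
Monthly savings = $833.89 − $711.03 = $122.86.
Break-even = $1,000.00 / $122.86 = 8.14 → 9 months.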